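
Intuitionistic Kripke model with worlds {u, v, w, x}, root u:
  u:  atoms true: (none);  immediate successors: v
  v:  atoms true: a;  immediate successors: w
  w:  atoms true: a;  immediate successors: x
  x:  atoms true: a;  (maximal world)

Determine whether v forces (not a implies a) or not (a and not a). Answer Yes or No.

Yes

v forces (not a implies a) or not (a and not a) via the disjunct not a implies a.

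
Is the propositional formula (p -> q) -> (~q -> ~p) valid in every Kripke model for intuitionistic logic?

This is the forward direction of contraposition, which is intuitionistically derivable.
Assume p -> q and ~q. If p held then q would follow, contradicting ~q; so ~p.

Yes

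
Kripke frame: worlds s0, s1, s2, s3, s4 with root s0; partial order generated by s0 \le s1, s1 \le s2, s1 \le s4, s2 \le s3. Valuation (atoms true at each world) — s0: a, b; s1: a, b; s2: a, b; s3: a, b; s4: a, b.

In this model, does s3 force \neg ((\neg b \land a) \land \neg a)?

Yes

s3 \Vdash \neg ((\neg b \land a) \land \neg a): no world accessible from s3 forces (\neg b \land a) \land \neg a.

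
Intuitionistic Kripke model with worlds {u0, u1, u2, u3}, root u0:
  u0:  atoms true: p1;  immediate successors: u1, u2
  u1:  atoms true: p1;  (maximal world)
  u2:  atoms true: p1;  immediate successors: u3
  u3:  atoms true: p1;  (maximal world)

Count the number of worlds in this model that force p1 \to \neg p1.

u0: does not force it — u0 \nVdash p1 \to \neg p1: already at u0 itself, u0 \Vdash p1 but u0 \nVdash \neg p1.
u1: does not force it — u1 \nVdash p1 \to \neg p1: already at u1 itself, u1 \Vdash p1 but u1 \nVdash \neg p1.
u2: does not force it.
u3: does not force it.
Worlds forcing the formula: { }.

0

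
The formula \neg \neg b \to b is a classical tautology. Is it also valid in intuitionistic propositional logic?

No

This is double-negation elimination, which is not intuitionistically valid.
A Kripke countermodel: worlds u0, u1; order generated by u0 \le u1; atoms true at each world — u0:{}; u1:{b}.
u0 \nVdash \neg \neg b \to b: already at u0 itself, u0 \Vdash \neg \neg b but u0 \nVdash b.
u0 lacks atom b, so u0 \nVdash b.
So the root u0 does not force the formula.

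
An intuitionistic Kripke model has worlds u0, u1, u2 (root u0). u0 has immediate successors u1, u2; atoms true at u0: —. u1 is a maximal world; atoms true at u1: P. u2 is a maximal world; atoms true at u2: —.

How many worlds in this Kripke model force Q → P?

3

u0: forces it.
u1: forces it.
u2: forces it.
Worlds forcing the formula: {u0, u1, u2}.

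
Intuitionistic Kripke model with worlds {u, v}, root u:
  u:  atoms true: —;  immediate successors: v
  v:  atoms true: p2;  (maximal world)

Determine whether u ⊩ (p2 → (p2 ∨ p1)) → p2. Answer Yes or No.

u ⊮ (p2 → (p2 ∨ p1)) → p2: already at u itself, u ⊩ p2 → (p2 ∨ p1) but u ⊮ p2.
u lacks atom p2, so u ⊮ p2.

No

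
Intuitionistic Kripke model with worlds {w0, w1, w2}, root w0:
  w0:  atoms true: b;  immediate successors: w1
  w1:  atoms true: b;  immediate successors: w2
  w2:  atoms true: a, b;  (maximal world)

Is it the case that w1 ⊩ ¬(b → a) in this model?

No

w1 ⊮ ¬(b → a) since w2 is accessible from w1 and w2 ⊩ b → a.
w2 ⊩ b → a: every world accessible from w2 that forces b (namely w2) also forces a.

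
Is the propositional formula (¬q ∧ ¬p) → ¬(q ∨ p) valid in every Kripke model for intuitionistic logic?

This is a constructively valid De Morgan direction (conjunction of negations to negated disjunction), which is intuitionistically derivable.
If both ¬q and ¬p hold at a world, no accessible world forces q or forces p, so none forces q ∨ p.

Yes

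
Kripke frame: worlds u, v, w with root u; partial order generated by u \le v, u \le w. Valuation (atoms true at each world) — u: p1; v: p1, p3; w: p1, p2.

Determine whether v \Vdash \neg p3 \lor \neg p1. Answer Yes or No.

No

v \nVdash \neg p3 \lor \neg p1: neither disjunct is forced at v.
v \nVdash \neg p3 since v is accessible from v and v \Vdash p3.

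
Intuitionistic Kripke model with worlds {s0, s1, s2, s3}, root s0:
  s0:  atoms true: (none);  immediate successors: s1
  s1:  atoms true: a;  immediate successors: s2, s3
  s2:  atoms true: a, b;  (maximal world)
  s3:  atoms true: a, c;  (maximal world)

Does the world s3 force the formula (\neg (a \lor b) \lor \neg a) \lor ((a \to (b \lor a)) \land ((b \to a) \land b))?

s3 \nVdash (\neg (a \lor b) \lor \neg a) \lor ((a \to (b \lor a)) \land ((b \to a) \land b)): neither disjunct is forced at s3.
s3 \nVdash \neg (a \lor b) \lor \neg a: neither disjunct is forced at s3.
s3 \nVdash \neg (a \lor b) since s3 is accessible from s3 and s3 \Vdash a \lor b.
s3 \Vdash a \lor b via the disjunct a.

No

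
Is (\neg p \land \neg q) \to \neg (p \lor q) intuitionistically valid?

This is a constructively valid De Morgan direction (conjunction of negations to negated disjunction), which is intuitionistically derivable.
If both \neg p and \neg q hold at a world, no accessible world forces p or forces q, so none forces p \lor q.

Yes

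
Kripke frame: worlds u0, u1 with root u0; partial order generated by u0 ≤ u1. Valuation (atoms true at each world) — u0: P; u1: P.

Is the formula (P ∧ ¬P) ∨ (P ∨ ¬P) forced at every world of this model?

Yes

u0 ⊩ (P ∧ ¬P) ∨ (P ∨ ¬P) via the disjunct P ∨ ¬P.
Since the root u0 forces (P ∧ ¬P) ∨ (P ∨ ¬P) and forcing is persistent (monotone upward), every world forces it.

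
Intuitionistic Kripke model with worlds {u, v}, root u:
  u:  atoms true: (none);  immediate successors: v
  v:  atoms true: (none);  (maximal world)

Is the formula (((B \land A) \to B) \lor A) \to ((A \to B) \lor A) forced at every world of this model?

Yes

u \Vdash (((B \land A) \to B) \lor A) \to ((A \to B) \lor A): every world accessible from u that forces ((B \land A) \to B) \lor A (namely u, v) also forces (A \to B) \lor A.
Since the root u forces (((B \land A) \to B) \lor A) \to ((A \to B) \lor A) and forcing is persistent (monotone upward), every world forces it.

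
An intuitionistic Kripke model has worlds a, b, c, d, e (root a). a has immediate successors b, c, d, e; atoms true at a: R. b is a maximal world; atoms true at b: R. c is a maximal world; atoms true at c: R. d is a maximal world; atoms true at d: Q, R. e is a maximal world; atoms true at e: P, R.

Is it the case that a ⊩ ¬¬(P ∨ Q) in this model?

No

a ⊮ ¬¬(P ∨ Q) since b is accessible from a and b ⊩ ¬(P ∨ Q).
b ⊩ ¬(P ∨ Q): no world accessible from b forces P ∨ Q.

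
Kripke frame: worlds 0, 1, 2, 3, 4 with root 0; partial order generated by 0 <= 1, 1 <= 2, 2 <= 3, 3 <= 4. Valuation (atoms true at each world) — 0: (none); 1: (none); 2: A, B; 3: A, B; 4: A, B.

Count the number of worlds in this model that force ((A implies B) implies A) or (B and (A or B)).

0: does not force it — 0 does not force ((A implies B) implies A) or (B and (A or B)): neither disjunct is forced at 0.
1: does not force it.
2: forces it.
3: forces it.
4: forces it.
Worlds forcing the formula: {2, 3, 4}.

3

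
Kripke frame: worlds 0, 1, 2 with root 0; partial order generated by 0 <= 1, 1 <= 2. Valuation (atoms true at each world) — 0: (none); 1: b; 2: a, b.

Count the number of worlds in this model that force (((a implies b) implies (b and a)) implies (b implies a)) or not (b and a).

0: forces it.
1: forces it.
2: forces it.
Worlds forcing the formula: {0, 1, 2}.

3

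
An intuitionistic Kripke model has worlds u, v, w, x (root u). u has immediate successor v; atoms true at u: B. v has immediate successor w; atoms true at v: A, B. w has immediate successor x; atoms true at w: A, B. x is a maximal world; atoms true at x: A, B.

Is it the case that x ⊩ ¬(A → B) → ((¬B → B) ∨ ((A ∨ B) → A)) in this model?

x ⊩ ¬(A → B) → ((¬B → B) ∨ ((A ∨ B) → A)) vacuously: no world accessible from x forces the antecedent ¬(A → B).

Yes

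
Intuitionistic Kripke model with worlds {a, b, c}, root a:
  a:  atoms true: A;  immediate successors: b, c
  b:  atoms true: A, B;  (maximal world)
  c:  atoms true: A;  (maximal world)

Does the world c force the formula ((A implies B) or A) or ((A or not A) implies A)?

c forces ((A implies B) or A) or ((A or not A) implies A) via the disjunct (A implies B) or A.

Yes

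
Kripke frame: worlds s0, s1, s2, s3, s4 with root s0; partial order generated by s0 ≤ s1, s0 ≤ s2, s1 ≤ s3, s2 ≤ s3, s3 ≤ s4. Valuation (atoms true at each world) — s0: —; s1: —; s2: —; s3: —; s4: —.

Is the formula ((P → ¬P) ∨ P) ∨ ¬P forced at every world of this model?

s0 ⊩ ((P → ¬P) ∨ P) ∨ ¬P via the disjunct (P → ¬P) ∨ P.
Since the root s0 forces ((P → ¬P) ∨ P) ∨ ¬P and forcing is persistent (monotone upward), every world forces it.

Yes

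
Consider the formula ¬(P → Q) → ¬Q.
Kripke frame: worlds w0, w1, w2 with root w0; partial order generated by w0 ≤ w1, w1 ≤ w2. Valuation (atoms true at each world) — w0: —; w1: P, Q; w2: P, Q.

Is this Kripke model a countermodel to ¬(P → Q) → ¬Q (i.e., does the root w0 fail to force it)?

w0 ⊩ ¬(P → Q) → ¬Q vacuously: no world accessible from w0 forces the antecedent ¬(P → Q).
So the root w0 forces ¬(P → Q) → ¬Q; the model is not a countermodel.

No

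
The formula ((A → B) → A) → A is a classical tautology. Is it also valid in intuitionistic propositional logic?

This is Peirce's law, which is not intuitionistically valid.
A Kripke countermodel: worlds 0, 1; order generated by 0 ≤ 1; atoms true at each world — 0:{}; 1:{A}.
0 ⊮ ((A → B) → A) → A: already at 0 itself, 0 ⊩ (A → B) → A but 0 ⊮ A.
0 lacks atom A, so 0 ⊮ A.
So the root 0 does not force the formula.

No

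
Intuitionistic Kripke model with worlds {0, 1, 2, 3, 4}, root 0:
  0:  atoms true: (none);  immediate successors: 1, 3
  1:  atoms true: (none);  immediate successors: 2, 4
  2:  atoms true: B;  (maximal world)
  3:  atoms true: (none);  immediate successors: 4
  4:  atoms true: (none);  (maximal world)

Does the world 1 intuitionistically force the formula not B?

1 does not force not B since 2 is accessible from 1 and 2 forces B.

No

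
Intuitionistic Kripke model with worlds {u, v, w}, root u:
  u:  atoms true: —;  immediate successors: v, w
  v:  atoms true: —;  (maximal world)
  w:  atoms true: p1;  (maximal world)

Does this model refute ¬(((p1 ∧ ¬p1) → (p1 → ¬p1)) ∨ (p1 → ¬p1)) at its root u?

Yes

u ⊮ ¬(((p1 ∧ ¬p1) → (p1 → ¬p1)) ∨ (p1 → ¬p1)) since u is accessible from u and u ⊩ ((p1 ∧ ¬p1) → (p1 → ¬p1)) ∨ (p1 → ¬p1).
u ⊩ ((p1 ∧ ¬p1) → (p1 → ¬p1)) ∨ (p1 → ¬p1) via the disjunct (p1 ∧ ¬p1) → (p1 → ¬p1).
So the root u does not force ¬(((p1 ∧ ¬p1) → (p1 → ¬p1)) ∨ (p1 → ¬p1)); the model is a countermodel.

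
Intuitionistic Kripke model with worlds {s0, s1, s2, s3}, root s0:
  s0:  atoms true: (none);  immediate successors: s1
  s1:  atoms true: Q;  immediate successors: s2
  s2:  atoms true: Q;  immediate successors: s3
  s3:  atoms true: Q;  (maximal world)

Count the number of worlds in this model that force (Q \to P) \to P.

4

s0: forces it.
s1: forces it.
s2: forces it.
s3: forces it.
Worlds forcing the formula: {s0, s1, s2, s3}.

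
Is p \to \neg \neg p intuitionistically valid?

This is double-negation introduction, which is intuitionistically derivable.
If a world forces p then every accessible world forces p (persistence), so none forces \neg p; hence \neg \neg p.

Yes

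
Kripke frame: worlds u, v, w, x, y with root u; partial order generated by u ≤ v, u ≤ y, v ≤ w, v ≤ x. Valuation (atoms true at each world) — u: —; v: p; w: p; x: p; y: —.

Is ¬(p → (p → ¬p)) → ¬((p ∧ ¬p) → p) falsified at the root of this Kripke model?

Yes

u ⊮ ¬(p → (p → ¬p)) → ¬((p ∧ ¬p) → p): at the accessible world v, v ⊩ ¬(p → (p → ¬p)) but v ⊮ ¬((p ∧ ¬p) → p).
v ⊮ ¬((p ∧ ¬p) → p) since v is accessible from v and v ⊩ (p ∧ ¬p) → p.
v ⊩ (p ∧ ¬p) → p vacuously: no world accessible from v forces the antecedent p ∧ ¬p.
So the root u does not force ¬(p → (p → ¬p)) → ¬((p ∧ ¬p) → p); the model is a countermodel.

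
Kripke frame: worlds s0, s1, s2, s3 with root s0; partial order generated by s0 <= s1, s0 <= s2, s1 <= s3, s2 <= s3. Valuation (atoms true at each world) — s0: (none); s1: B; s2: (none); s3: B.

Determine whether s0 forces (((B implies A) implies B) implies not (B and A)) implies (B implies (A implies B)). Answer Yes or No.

Yes

s0 forces (((B implies A) implies B) implies not (B and A)) implies (B implies (A implies B)): every world accessible from s0 that forces ((B implies A) implies B) implies not (B and A) (namely s0, s1, s2, s3) also forces B implies (A implies B).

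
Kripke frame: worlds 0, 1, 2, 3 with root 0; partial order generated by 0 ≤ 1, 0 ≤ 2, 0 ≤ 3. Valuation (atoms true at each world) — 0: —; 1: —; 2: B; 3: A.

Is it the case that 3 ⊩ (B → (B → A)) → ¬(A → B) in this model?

Yes

3 ⊩ (B → (B → A)) → ¬(A → B): every world accessible from 3 that forces B → (B → A) (namely 3) also forces ¬(A → B).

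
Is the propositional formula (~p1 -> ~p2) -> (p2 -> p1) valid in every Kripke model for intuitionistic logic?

This is the converse of contraposition, which is not intuitionistically valid.
A Kripke countermodel: worlds u, v; order generated by u <= v; atoms true at each world — u:{p2}; v:{p1,p2}.
u ||-/- (~p1 -> ~p2) -> (p2 -> p1): already at u itself, u ||- ~p1 -> ~p2 but u ||-/- p2 -> p1.
u ||-/- p2 -> p1: already at u itself, u ||- p2 but u ||-/- p1.
u lacks atom p1, so u ||-/- p1.
So the root u does not force the formula.

No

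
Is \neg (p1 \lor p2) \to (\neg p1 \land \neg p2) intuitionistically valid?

This is a constructively valid De Morgan direction (negated disjunction to conjunction of negations), which is intuitionistically derivable.
From \neg (p1 \lor p2): if p1 held then p1 \lor p2 would, contradiction — so \neg p1; similarly \neg p2.

Yes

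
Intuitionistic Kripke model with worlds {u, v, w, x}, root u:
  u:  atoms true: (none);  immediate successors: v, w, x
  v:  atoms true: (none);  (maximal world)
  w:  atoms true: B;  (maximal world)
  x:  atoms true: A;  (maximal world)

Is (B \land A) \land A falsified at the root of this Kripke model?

Yes

u \nVdash (B \land A) \land A since u fails B \land A.
So the root u does not force (B \land A) \land A; the model is a countermodel.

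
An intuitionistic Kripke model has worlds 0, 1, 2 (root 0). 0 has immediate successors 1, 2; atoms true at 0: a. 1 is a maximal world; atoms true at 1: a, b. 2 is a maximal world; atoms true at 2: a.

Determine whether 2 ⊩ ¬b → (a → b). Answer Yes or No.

No

2 ⊮ ¬b → (a → b): already at 2 itself, 2 ⊩ ¬b but 2 ⊮ a → b.
2 ⊮ a → b: already at 2 itself, 2 ⊩ a but 2 ⊮ b.
2 lacks atom b, so 2 ⊮ b.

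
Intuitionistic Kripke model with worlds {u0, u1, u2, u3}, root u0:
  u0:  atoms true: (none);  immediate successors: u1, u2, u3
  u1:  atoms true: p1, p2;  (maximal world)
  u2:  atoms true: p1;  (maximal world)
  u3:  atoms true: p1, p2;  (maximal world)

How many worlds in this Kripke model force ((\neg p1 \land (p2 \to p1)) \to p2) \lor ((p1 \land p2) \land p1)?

4

u0: forces it.
u1: forces it.
u2: forces it.
u3: forces it.
Worlds forcing the formula: {u0, u1, u2, u3}.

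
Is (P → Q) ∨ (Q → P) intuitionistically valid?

This is the Gödel–Dummett linearity axiom, which is not intuitionistically valid.
A Kripke countermodel: worlds a, b, c; order generated by a ≤ b, a ≤ c; atoms true at each world — a:{}; b:{P}; c:{Q}.
a ⊮ (P → Q) ∨ (Q → P): neither disjunct is forced at a.
a ⊮ P → Q: at the accessible world b, b ⊩ P but b ⊮ Q.
b lacks atom Q, so b ⊮ Q.
So the root a does not force the formula.

No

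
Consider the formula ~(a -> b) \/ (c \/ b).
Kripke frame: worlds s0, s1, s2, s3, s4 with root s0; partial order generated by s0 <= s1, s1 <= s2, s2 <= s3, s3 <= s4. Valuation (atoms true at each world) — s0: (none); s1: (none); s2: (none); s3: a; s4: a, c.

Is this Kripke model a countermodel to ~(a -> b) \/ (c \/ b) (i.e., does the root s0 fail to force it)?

No

s0 ||- ~(a -> b) \/ (c \/ b) via the disjunct ~(a -> b).
So the root s0 forces ~(a -> b) \/ (c \/ b); the model is not a countermodel.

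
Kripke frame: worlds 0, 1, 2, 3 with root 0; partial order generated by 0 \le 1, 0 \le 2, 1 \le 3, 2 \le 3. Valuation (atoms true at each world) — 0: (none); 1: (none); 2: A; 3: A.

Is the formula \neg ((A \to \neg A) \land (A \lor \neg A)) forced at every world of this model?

Yes

0 \Vdash \neg ((A \to \neg A) \land (A \lor \neg A)): no world accessible from 0 forces (A \to \neg A) \land (A \lor \neg A).
Since the root 0 forces \neg ((A \to \neg A) \land (A \lor \neg A)) and forcing is persistent (monotone upward), every world forces it.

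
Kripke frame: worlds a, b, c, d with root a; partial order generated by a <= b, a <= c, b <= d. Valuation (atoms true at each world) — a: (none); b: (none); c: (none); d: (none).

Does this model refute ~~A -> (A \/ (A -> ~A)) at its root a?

a ||- ~~A -> (A \/ (A -> ~A)) vacuously: no world accessible from a forces the antecedent ~~A.
So the root a forces ~~A -> (A \/ (A -> ~A)); the model is not a countermodel.

No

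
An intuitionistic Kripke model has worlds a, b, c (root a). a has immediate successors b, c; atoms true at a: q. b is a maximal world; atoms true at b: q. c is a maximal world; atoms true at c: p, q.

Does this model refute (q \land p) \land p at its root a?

Yes

a \nVdash (q \land p) \land p since a fails q \land p.
So the root a does not force (q \land p) \land p; the model is a countermodel.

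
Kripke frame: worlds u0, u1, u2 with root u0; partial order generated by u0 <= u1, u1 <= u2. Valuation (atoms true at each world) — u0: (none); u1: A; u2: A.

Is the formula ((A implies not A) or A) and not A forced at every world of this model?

Not every world: u0 does not force ((A implies not A) or A) and not A.
u0 does not force ((A implies not A) or A) and not A since u0 fails (A implies not A) or A.

No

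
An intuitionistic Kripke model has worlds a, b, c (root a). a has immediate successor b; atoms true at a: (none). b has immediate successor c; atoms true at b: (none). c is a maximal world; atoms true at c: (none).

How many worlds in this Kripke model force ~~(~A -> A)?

0

a: does not force it — a ||-/- ~~(~A -> A) since a is accessible from a and a ||- ~(~A -> A).
b: does not force it.
c: does not force it.
Worlds forcing the formula: { }.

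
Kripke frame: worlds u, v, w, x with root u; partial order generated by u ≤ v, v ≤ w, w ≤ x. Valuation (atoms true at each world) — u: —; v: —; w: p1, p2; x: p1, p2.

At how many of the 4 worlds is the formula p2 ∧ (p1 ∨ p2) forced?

2

u: does not force it — u ⊮ p2 ∧ (p1 ∨ p2) since u fails p2.
v: does not force it — v ⊮ p2 ∧ (p1 ∨ p2) since v fails p2.
w: forces it.
x: forces it.
Worlds forcing the formula: {w, x}.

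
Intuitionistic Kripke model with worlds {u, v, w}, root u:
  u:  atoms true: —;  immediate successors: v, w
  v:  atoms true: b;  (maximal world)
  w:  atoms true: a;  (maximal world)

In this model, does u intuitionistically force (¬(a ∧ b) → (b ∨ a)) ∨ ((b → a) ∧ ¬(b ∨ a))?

No

u ⊮ (¬(a ∧ b) → (b ∨ a)) ∨ ((b → a) ∧ ¬(b ∨ a)): neither disjunct is forced at u.
u ⊮ ¬(a ∧ b) → (b ∨ a): already at u itself, u ⊩ ¬(a ∧ b) but u ⊮ b ∨ a.
u ⊮ b ∨ a: neither disjunct is forced at u.
u lacks atom b, so u ⊮ b.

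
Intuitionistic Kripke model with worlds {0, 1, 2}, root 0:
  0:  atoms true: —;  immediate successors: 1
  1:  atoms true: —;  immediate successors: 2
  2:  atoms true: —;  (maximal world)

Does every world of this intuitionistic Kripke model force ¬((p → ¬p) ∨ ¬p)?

No

Not every world: 0 ⊮ ¬((p → ¬p) ∨ ¬p).
0 ⊮ ¬((p → ¬p) ∨ ¬p) since 0 is accessible from 0 and 0 ⊩ (p → ¬p) ∨ ¬p.
0 ⊩ (p → ¬p) ∨ ¬p via the disjunct p → ¬p.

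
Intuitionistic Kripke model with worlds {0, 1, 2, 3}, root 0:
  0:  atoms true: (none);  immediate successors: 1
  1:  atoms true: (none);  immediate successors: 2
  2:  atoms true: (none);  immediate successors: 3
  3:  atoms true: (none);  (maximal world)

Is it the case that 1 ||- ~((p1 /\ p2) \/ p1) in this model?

Yes

1 ||- ~((p1 /\ p2) \/ p1): no world accessible from 1 forces (p1 /\ p2) \/ p1.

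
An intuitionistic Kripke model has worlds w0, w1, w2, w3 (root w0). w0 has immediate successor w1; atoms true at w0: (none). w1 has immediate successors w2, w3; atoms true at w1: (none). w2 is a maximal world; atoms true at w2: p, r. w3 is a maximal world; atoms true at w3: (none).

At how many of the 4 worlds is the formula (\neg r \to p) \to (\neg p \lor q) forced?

1

w0: does not force it — w0 \nVdash (\neg r \to p) \to (\neg p \lor q): at the accessible world w2, w2 \Vdash \neg r \to p but w2 \nVdash \neg p \lor q.
w1: does not force it — w1 \nVdash (\neg r \to p) \to (\neg p \lor q): at the accessible world w2, w2 \Vdash \neg r \to p but w2 \nVdash \neg p \lor q.
w2: does not force it.
w3: forces it.
Worlds forcing the formula: {w3}.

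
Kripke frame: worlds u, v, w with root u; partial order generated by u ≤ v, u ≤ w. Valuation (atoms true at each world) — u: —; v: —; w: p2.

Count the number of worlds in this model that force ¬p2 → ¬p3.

3

u: forces it.
v: forces it.
w: forces it.
Worlds forcing the formula: {u, v, w}.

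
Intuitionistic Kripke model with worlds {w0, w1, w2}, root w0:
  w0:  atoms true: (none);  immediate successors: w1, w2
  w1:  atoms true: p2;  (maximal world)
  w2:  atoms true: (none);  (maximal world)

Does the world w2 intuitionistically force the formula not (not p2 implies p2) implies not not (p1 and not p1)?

No

w2 does not force not (not p2 implies p2) implies not not (p1 and not p1): already at w2 itself, w2 forces not (not p2 implies p2) but w2 does not force not not (p1 and not p1).
w2 does not force not not (p1 and not p1) since w2 is accessible from w2 and w2 forces not (p1 and not p1).
w2 forces not (p1 and not p1): no world accessible from w2 forces p1 and not p1.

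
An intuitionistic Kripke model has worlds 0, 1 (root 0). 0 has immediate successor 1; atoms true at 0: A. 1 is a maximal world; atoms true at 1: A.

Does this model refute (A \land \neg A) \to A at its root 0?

0 \Vdash (A \land \neg A) \to A vacuously: no world accessible from 0 forces the antecedent A \land \neg A.
So the root 0 forces (A \land \neg A) \to A; the model is not a countermodel.

No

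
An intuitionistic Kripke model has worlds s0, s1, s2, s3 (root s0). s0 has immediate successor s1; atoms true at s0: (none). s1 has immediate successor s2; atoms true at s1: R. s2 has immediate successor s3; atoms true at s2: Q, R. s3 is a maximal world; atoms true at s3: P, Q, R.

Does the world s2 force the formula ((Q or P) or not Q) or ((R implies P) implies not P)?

Yes

s2 forces ((Q or P) or not Q) or ((R implies P) implies not P) via the disjunct (Q or P) or not Q.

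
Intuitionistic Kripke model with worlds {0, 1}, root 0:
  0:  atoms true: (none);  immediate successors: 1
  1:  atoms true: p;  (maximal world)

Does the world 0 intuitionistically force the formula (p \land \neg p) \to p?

Yes

0 \Vdash (p \land \neg p) \to p vacuously: no world accessible from 0 forces the antecedent p \land \neg p.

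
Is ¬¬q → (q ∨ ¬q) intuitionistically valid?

This is a variant of double-negation elimination (deriving excluded middle from double negation), which is not intuitionistically valid.
A Kripke countermodel: worlds u0, u1; order generated by u0 ≤ u1; atoms true at each world — u0:{}; u1:{q}.
u0 ⊮ ¬¬q → (q ∨ ¬q): already at u0 itself, u0 ⊩ ¬¬q but u0 ⊮ q ∨ ¬q.
u0 ⊮ q ∨ ¬q: neither disjunct is forced at u0.
u0 lacks atom q, so u0 ⊮ q.
So the root u0 does not force the formula.

No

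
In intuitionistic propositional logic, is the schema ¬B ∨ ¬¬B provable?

This is the weak law of excluded middle, which is not intuitionistically valid.
A Kripke countermodel: worlds 0, 1, 2; order generated by 0 ≤ 1, 0 ≤ 2; atoms true at each world — 0:{}; 1:{B}; 2:{}.
0 ⊮ ¬B ∨ ¬¬B: neither disjunct is forced at 0.
0 ⊮ ¬B since 1 is accessible from 0 and 1 ⊩ B.
So the root 0 does not force the formula.

No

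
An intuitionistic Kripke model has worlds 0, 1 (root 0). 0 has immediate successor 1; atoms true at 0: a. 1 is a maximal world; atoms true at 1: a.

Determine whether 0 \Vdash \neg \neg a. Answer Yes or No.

Yes

0 \Vdash \neg \neg a: no world accessible from 0 forces \neg a.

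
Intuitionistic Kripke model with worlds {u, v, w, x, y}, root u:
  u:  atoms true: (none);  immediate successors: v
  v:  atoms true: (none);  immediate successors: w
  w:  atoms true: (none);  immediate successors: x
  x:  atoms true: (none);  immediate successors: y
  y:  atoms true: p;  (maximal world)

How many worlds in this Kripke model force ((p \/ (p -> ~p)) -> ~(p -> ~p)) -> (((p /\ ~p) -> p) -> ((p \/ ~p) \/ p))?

1

u: does not force it — u ||-/- ((p \/ (p -> ~p)) -> ~(p -> ~p)) -> (((p /\ ~p) -> p) -> ((p \/ ~p) \/ p)): already at u itself, u ||- (p \/ (p -> ~p)) -> ~(p -> ~p) but u ||-/- ((p /\ ~p) -> p) -> ((p \/ ~p) \/ p).
v: does not force it.
w: does not force it.
x: does not force it.
y: forces it.
Worlds forcing the formula: {y}.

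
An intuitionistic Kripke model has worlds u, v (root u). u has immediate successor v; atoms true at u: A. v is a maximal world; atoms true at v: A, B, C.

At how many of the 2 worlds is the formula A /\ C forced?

u: does not force it — u ||-/- A /\ C since u fails C.
v: forces it.
Worlds forcing the formula: {v}.

1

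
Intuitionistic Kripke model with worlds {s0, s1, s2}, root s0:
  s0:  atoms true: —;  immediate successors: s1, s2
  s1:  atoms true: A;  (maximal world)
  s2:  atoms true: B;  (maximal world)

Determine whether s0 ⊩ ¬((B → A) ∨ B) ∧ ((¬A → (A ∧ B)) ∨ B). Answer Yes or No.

No

s0 ⊮ ¬((B → A) ∨ B) ∧ ((¬A → (A ∧ B)) ∨ B) since s0 fails ¬((B → A) ∨ B).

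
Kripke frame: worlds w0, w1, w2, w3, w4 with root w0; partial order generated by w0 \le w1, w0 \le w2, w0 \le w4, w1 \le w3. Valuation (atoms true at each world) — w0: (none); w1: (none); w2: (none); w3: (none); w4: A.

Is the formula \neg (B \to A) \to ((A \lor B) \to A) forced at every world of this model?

Yes

w0 \Vdash \neg (B \to A) \to ((A \lor B) \to A) vacuously: no world accessible from w0 forces the antecedent \neg (B \to A).
Since the root w0 forces \neg (B \to A) \to ((A \lor B) \to A) and forcing is persistent (monotone upward), every world forces it.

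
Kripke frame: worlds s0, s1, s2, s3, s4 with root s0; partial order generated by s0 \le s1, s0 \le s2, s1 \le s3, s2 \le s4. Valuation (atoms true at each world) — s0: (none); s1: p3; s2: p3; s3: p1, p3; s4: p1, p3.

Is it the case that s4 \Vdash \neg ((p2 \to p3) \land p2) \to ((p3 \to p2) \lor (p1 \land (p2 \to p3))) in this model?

s4 \Vdash \neg ((p2 \to p3) \land p2) \to ((p3 \to p2) \lor (p1 \land (p2 \to p3))): every world accessible from s4 that forces \neg ((p2 \to p3) \land p2) (namely s4) also forces (p3 \to p2) \lor (p1 \land (p2 \to p3)).

Yes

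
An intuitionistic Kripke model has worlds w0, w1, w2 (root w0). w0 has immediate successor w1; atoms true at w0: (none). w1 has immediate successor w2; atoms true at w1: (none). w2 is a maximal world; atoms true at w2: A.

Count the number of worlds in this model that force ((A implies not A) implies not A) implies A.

w0: does not force it — w0 does not force ((A implies not A) implies not A) implies A: already at w0 itself, w0 forces (A implies not A) implies not A but w0 does not force A.
w1: does not force it — w1 does not force ((A implies not A) implies not A) implies A: already at w1 itself, w1 forces (A implies not A) implies not A but w1 does not force A.
w2: forces it.
Worlds forcing the formula: {w2}.

1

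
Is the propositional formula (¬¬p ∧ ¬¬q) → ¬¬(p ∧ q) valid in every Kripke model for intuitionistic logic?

This is the distribution of double negation over conjunction, which is intuitionistically derivable.
Assume ¬¬p, ¬¬q, and ¬(p ∧ q). From p we'd get ¬q (since p ∧ q is refuted), contradicting ¬¬q; so ¬p, contradicting ¬¬p.

Yes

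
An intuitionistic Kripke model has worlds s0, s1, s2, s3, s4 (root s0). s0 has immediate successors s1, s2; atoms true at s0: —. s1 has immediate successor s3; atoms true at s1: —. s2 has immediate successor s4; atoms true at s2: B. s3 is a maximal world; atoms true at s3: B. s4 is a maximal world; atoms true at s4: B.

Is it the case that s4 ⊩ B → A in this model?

No

s4 ⊮ B → A: already at s4 itself, s4 ⊩ B but s4 ⊮ A.
s4 lacks atom A, so s4 ⊮ A.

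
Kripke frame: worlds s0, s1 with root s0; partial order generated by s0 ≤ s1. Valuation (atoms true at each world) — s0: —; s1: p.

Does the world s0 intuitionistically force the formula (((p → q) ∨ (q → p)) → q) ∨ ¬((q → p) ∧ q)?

Yes

s0 ⊩ (((p → q) ∨ (q → p)) → q) ∨ ¬((q → p) ∧ q) via the disjunct ¬((q → p) ∧ q).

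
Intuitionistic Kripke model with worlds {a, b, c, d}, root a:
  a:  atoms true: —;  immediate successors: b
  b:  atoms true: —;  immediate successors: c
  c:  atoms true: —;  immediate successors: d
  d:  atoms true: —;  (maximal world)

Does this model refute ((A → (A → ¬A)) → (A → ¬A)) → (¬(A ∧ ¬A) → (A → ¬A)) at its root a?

a ⊩ ((A → (A → ¬A)) → (A → ¬A)) → (¬(A ∧ ¬A) → (A → ¬A)): every world accessible from a that forces (A → (A → ¬A)) → (A → ¬A) (namely a, b, c, d) also forces ¬(A ∧ ¬A) → (A → ¬A).
So the root a forces ((A → (A → ¬A)) → (A → ¬A)) → (¬(A ∧ ¬A) → (A → ¬A)); the model is not a countermodel.

No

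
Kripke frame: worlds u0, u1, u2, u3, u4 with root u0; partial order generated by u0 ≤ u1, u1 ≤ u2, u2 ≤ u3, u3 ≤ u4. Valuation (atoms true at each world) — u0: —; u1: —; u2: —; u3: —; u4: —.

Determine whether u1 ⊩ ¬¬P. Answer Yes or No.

u1 ⊮ ¬¬P since u1 is accessible from u1 and u1 ⊩ ¬P.
u1 ⊩ ¬P: no world accessible from u1 forces P.

No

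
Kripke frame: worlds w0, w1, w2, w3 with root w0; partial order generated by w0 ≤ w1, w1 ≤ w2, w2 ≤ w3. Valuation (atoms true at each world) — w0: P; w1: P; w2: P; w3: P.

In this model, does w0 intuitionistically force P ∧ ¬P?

No

w0 ⊮ P ∧ ¬P since w0 fails ¬P.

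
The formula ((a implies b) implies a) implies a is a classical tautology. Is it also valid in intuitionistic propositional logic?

No

This is Peirce's law, which is not intuitionistically valid.
A Kripke countermodel: worlds s0, s1; order generated by s0 <= s1; atoms true at each world — s0:{}; s1:{a}.
s0 does not force ((a implies b) implies a) implies a: already at s0 itself, s0 forces (a implies b) implies a but s0 does not force a.
s0 lacks atom a, so s0 does not force a.
So the root s0 does not force the formula.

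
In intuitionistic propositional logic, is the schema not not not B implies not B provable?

This is triple-negation reduction, which is intuitionistically derivable.
Assume not not not B and suppose B. Then not not B (double-negation introduction), contradicting not not not B. So not B.

Yes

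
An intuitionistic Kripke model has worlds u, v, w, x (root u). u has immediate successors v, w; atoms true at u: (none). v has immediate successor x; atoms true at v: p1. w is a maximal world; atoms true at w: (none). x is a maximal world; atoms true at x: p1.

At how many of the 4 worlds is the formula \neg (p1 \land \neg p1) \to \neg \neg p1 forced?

2

u: does not force it — u \nVdash \neg (p1 \land \neg p1) \to \neg \neg p1: already at u itself, u \Vdash \neg (p1 \land \neg p1) but u \nVdash \neg \neg p1.
v: forces it.
w: does not force it — w \nVdash \neg (p1 \land \neg p1) \to \neg \neg p1: already at w itself, w \Vdash \neg (p1 \land \neg p1) but w \nVdash \neg \neg p1.
x: forces it.
Worlds forcing the formula: {v, x}.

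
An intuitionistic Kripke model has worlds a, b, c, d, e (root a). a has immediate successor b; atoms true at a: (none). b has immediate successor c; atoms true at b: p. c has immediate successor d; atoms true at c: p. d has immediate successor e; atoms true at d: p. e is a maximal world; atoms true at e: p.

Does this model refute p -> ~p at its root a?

a ||-/- p -> ~p: at the accessible world b, b ||- p but b ||-/- ~p.
b ||-/- ~p since b is accessible from b and b ||- p.
So the root a does not force p -> ~p; the model is a countermodel.

Yes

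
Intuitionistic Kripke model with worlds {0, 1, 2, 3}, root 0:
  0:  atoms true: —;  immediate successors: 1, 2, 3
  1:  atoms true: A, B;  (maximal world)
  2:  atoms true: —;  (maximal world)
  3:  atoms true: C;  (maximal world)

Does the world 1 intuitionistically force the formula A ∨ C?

1 ⊩ A ∨ C via the disjunct A.

Yes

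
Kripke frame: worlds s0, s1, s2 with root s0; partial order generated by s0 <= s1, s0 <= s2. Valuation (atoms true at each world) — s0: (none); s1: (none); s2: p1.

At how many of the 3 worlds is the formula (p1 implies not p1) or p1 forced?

s0: does not force it — s0 does not force (p1 implies not p1) or p1: neither disjunct is forced at s0.
s1: forces it.
s2: forces it.
Worlds forcing the formula: {s1, s2}.

2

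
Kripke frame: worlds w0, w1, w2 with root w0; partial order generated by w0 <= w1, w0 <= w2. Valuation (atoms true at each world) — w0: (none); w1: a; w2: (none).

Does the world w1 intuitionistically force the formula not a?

No

w1 does not force not a since w1 is accessible from w1 and w1 forces a.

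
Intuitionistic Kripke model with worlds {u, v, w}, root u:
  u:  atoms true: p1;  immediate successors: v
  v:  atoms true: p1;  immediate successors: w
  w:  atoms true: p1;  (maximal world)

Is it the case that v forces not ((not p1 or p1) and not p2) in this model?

No

v does not force not ((not p1 or p1) and not p2) since v is accessible from v and v forces (not p1 or p1) and not p2.
v forces (not p1 or p1) and not p2 since v forces both conjuncts.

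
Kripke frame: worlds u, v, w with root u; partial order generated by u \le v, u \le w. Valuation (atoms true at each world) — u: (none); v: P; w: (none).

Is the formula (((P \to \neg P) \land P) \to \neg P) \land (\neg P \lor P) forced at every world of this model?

No

Not every world: u \nVdash (((P \to \neg P) \land P) \to \neg P) \land (\neg P \lor P).
u \nVdash (((P \to \neg P) \land P) \to \neg P) \land (\neg P \lor P) since u fails \neg P \lor P.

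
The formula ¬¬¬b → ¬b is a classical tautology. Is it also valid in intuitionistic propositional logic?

This is triple-negation reduction, which is intuitionistically derivable.
Assume ¬¬¬b and suppose b. Then ¬¬b (double-negation introduction), contradicting ¬¬¬b. So ¬b.

Yes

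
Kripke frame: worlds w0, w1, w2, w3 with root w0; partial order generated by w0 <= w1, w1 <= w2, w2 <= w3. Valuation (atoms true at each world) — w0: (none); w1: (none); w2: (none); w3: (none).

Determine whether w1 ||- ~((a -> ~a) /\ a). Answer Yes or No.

w1 ||- ~((a -> ~a) /\ a): no world accessible from w1 forces (a -> ~a) /\ a.

Yes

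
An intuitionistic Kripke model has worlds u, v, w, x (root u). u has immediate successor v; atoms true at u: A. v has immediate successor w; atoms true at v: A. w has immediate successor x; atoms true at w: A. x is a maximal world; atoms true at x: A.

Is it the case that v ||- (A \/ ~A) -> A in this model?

v ||- (A \/ ~A) -> A: every world accessible from v that forces A \/ ~A (namely v, w, x) also forces A.

Yes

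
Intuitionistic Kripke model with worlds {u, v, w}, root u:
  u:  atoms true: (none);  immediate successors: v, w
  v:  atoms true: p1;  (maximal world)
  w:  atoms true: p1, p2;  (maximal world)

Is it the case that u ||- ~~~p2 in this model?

u ||-/- ~~~p2 since w is accessible from u and w ||- ~~p2.
w ||- ~~p2: no world accessible from w forces ~p2.

No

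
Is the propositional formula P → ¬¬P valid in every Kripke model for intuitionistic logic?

Yes

This is double-negation introduction, which is intuitionistically derivable.
If a world forces P then every accessible world forces P (persistence), so none forces ¬P; hence ¬¬P.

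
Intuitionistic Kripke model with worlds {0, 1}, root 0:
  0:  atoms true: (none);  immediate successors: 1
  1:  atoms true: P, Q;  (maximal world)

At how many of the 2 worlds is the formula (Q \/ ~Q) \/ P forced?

0: does not force it — 0 ||-/- (Q \/ ~Q) \/ P: neither disjunct is forced at 0.
1: forces it.
Worlds forcing the formula: {1}.

1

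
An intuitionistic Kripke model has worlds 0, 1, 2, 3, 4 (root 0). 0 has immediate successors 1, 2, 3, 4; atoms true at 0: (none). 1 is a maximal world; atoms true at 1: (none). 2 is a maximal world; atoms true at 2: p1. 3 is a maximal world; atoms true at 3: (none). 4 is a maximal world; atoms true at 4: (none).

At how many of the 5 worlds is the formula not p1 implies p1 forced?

1

0: does not force it — 0 does not force not p1 implies p1: at the accessible world 1, 1 forces not p1 but 1 does not force p1.
1: does not force it — 1 does not force not p1 implies p1: already at 1 itself, 1 forces not p1 but 1 does not force p1.
2: forces it.
3: does not force it — 3 does not force not p1 implies p1: already at 3 itself, 3 forces not p1 but 3 does not force p1.
4: does not force it.
Worlds forcing the formula: {2}.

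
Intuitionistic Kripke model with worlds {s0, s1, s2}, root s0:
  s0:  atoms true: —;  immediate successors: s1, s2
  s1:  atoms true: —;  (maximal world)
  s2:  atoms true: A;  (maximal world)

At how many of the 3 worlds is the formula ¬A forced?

1

s0: does not force it — s0 ⊮ ¬A since s2 is accessible from s0 and s2 ⊩ A.
s1: forces it.
s2: does not force it.
Worlds forcing the formula: {s1}.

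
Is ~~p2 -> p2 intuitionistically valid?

No

This is double-negation elimination, which is not intuitionistically valid.
A Kripke countermodel: worlds s0, s1; order generated by s0 <= s1; atoms true at each world — s0:{}; s1:{p2}.
s0 ||-/- ~~p2 -> p2: already at s0 itself, s0 ||- ~~p2 but s0 ||-/- p2.
s0 lacks atom p2, so s0 ||-/- p2.
So the root s0 does not force the formula.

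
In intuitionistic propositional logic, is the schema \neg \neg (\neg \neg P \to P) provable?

This is the double negation of double-negation elimination, which is intuitionistically derivable.
By Glivenko's theorem the double negation of any classical propositional tautology is intuitionistically provable; \neg \neg P \to P is classically a tautology.

Yes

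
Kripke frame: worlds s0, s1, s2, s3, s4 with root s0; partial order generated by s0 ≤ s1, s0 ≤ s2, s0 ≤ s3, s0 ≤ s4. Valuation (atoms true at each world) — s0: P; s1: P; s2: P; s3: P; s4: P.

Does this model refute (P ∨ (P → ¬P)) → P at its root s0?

s0 ⊩ (P ∨ (P → ¬P)) → P: every world accessible from s0 that forces P ∨ (P → ¬P) (namely s0, s1, s2, s3, s4) also forces P.
So the root s0 forces (P ∨ (P → ¬P)) → P; the model is not a countermodel.

No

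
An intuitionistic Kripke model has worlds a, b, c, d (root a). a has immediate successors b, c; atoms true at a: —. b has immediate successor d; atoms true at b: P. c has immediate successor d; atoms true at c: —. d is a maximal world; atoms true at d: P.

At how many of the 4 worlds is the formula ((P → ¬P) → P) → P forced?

a: does not force it — a ⊮ ((P → ¬P) → P) → P: already at a itself, a ⊩ (P → ¬P) → P but a ⊮ P.
b: forces it.
c: does not force it.
d: forces it.
Worlds forcing the formula: {b, d}.

2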